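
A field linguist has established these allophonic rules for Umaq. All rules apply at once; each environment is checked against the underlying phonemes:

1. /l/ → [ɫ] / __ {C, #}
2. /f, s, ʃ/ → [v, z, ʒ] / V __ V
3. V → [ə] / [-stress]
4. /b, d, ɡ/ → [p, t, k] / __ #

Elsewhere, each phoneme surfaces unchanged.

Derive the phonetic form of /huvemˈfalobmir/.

/h/ (word-initial): no rule targets it → [h].
/u/ — between /h/ and /v/, in an unstressed syllable — surfaces as [ə] (rule 3).
/v/ — not in any rule's target class → [v].
/e/ (between /v/ and /m/) occurs in an unstressed syllable → [ə] by rule 3.
/m/ stays [m].
/f/ (between /m/ and /a/) is in the target of rule 2 but the environment (between two vowels) is not met → [f].
/a/ (between /f/ and /l/) fails the environment for rule 3, so it stays [a].
/l/ — between /a/ and /o/; rule 1 does not apply here → [l].
/o/ — between /l/ and /b/, in an unstressed syllable — surfaces as [ə] (rule 3).
/b/ (between /o/ and /m/) is in the target of rule 4 but the environment (word-finally) is not met → [b].
/m/ (between /b/ and /i/) is unaffected → [m].
/i/ (between /m/ and /r/): in an unstressed syllable, so rule 3 applies → [ə].
/r/ (word-final) is unaffected → [r].

[həvəmˈfaləbmər]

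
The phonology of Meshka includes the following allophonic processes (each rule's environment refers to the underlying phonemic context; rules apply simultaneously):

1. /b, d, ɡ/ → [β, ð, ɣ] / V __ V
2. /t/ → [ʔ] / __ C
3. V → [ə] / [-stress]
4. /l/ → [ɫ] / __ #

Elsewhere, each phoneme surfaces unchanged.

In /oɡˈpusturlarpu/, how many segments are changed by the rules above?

Segments that undergo a rule: /o/ → [ə] (rule 3); /u/ → [ə] (rule 3); /a/ → [ə] (rule 3); /u/ → [ə] (rule 3).
All other segments surface unchanged.

4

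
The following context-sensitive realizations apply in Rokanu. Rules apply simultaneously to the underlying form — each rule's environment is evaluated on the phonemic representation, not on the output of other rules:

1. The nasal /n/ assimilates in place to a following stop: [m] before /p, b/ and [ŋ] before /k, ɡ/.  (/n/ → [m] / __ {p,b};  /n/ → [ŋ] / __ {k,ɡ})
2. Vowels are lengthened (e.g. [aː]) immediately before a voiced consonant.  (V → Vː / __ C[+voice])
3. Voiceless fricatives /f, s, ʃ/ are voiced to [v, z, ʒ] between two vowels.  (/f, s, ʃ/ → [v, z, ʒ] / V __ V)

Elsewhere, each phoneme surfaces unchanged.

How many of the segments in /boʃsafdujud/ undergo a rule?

Segments that undergo a rule: /u/ → [uː] (rule 2); /u/ → [uː] (rule 2).
All other segments surface unchanged.

2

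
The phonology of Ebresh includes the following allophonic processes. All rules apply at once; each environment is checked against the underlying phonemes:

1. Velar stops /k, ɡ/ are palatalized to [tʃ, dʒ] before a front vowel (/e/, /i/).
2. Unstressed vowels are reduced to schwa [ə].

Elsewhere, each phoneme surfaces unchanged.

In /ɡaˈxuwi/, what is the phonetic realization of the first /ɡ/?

[ɡ]

/ɡ/ (word-initial): rule 1 targets it, but not before a front vowel → unchanged [ɡ].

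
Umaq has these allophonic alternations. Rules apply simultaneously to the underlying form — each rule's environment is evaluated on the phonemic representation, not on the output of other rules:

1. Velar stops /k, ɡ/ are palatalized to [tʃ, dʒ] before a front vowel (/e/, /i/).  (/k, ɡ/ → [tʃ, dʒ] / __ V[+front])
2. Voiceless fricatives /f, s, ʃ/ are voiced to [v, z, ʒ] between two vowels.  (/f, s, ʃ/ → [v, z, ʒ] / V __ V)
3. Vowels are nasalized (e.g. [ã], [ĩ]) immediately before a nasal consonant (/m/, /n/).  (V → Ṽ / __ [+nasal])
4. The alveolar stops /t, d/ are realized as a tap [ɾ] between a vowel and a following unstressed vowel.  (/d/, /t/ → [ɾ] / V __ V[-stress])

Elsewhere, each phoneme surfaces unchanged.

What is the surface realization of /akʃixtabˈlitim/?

/a/ — word-initial; rule 3 does not apply here → [a].
/k/ (between /a/ and /ʃ/) is in the target of rule 1 but the environment (before a front vowel) is not met → [k].
/ʃ/ (between /k/ and /i/): rule 2 targets it, but not between two vowels → unchanged [ʃ].
/i/ (between /ʃ/ and /x/): rule 3 targets it, but not before a nasal consonant → unchanged [i].
/x/ — not in any rule's target class → [x].
/t/ (between /x/ and /a/): rule 4 targets it, but not between a vowel and a following unstressed vowel → unchanged [t].
/a/ — between /t/ and /b/; rule 3 does not apply here → [a].
/b/ stays [b].
/l/ stays [l].
/i/ (between /l/ and /t/): rule 3 targets it, but not before a nasal consonant → unchanged [i].
/t/ — between /i/ and /i/, between a vowel and a following unstressed vowel — surfaces as [ɾ] (rule 4).
/i/ (between /t/ and /m/) occurs before a nasal consonant → [ĩ] by rule 3.
/m/ (word-final): no rule targets it → [m].

[akʃixtabˈliɾĩm]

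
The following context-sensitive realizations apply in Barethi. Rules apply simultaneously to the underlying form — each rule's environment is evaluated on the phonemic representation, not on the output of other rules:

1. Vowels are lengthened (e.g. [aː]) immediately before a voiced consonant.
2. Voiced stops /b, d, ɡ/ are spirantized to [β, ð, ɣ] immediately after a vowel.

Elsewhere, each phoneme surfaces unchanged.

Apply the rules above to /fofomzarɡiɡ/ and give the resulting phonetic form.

/o/ (between /f/ and /f/) is in the target of rule 1 but the environment (before a voiced consonant) is not met → [o].
/o/ meets the environment for rule 1 (before a voiced consonant) → [oː].
/a/ (between /z/ and /r/) occurs before a voiced consonant → [aː] by rule 1.
/ɡ/ (between /r/ and /i/) is in the target of rule 2 but the environment (immediately after a vowel) is not met → [ɡ].
/i/ — between /ɡ/ and /ɡ/, before a voiced consonant — surfaces as [iː] (rule 1).
/ɡ/ meets the environment for rule 2 (immediately after a vowel) → [ɣ].

[fofoːmzaːrɡiːɣ]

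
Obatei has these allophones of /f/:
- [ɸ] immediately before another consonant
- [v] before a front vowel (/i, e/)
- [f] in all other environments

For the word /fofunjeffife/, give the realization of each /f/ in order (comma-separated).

[f], [f], [ɸ], [v], [v]

Occurrence 1 (position 1): no conditioning environment matches → elsewhere allophone [f].
Occurrence 2 (position 3): no conditioning environment matches → elsewhere allophone [f].
Occurrence 3 (position 8): immediately before another consonant → [ɸ].
Occurrence 4 (position 9): before a front vowel (/i, e/) → [v].
Occurrence 5 (position 11): before a front vowel (/i, e/) → [v].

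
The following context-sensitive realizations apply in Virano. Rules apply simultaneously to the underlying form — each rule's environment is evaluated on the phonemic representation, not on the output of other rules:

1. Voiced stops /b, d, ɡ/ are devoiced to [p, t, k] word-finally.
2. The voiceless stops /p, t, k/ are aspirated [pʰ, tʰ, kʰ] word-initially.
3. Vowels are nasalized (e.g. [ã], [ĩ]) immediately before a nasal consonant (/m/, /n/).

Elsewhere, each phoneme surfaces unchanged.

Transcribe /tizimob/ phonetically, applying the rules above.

/t/ (word-initial) occurs word-initially → [tʰ] by rule 2.
/i/ — between /t/ and /z/; rule 3 does not apply here → [i].
/z/ (between /i/ and /i/) is unaffected → [z].
/i/ meets the environment for rule 3 (before a nasal consonant) → [ĩ].
/m/ — not in any rule's target class → [m].
/o/ (between /m/ and /b/): rule 3 targets it, but not before a nasal consonant → unchanged [o].
/b/ (word-final): word-finally, so rule 1 applies → [p].

[tʰizĩmop]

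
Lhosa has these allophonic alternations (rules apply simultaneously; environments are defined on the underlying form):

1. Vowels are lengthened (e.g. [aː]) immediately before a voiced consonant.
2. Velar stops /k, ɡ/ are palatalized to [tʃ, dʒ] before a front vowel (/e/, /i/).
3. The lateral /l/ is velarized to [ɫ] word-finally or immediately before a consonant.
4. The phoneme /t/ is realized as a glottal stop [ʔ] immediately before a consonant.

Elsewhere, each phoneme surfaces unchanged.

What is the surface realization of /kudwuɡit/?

/k/ (word-initial) fails the environment for rule 2, so it stays [k].
/u/ (between /k/ and /d/): before a voiced consonant, so rule 1 applies → [uː].
/u/ (between /w/ and /ɡ/): before a voiced consonant, so rule 1 applies → [uː].
/ɡ/ meets the environment for rule 2 (before a front vowel) → [dʒ].
/i/ (between /ɡ/ and /t/) is in the target of rule 1 but the environment (before a voiced consonant) is not met → [i].
/t/ (word-final): rule 4 targets it, but not immediately before a consonant → unchanged [t].

[kuːdwuːdʒit]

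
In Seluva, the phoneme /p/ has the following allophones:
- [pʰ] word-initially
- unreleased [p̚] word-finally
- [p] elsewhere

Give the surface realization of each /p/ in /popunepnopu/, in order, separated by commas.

[pʰ], [p], [p], [p]

Occurrence 1 (position 1): word-initially → [pʰ].
Occurrence 2 (position 3): no conditioning environment matches → elsewhere allophone [p].
Occurrence 3 (position 7): no conditioning environment matches → elsewhere allophone [p].
Occurrence 4 (position 10): no conditioning environment matches → elsewhere allophone [p].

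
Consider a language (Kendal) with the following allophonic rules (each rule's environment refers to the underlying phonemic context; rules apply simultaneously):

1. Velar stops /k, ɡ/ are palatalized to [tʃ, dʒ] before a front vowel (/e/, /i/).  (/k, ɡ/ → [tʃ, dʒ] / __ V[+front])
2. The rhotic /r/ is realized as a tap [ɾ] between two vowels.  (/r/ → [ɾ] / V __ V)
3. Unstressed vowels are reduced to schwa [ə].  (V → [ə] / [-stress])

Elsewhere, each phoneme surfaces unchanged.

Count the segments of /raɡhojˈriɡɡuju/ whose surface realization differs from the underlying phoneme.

Segments that undergo a rule: /a/ → [ə] (rule 3); /o/ → [ə] (rule 3); /u/ → [ə] (rule 3); /u/ → [ə] (rule 3).
All other segments surface unchanged.

4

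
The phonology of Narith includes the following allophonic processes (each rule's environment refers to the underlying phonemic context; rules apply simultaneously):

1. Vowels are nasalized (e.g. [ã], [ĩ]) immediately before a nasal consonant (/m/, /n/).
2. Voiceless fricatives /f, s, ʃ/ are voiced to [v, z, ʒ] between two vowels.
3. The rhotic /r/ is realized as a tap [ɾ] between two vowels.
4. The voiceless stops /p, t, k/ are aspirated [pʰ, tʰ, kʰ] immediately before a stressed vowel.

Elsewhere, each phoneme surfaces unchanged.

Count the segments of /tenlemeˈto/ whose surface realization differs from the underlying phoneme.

Segments that undergo a rule: /e/ → [ẽ] (rule 1); /e/ → [ẽ] (rule 1); /t/ → [tʰ] (rule 4).
All other segments surface unchanged.

3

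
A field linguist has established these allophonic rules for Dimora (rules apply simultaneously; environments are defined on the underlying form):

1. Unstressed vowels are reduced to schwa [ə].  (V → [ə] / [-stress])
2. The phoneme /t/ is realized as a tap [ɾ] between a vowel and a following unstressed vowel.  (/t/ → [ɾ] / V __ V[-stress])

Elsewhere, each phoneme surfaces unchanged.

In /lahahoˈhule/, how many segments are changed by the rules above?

Segments that undergo a rule: /a/ → [ə] (rule 1); /a/ → [ə] (rule 1); /o/ → [ə] (rule 1); /e/ → [ə] (rule 1).
All other segments surface unchanged.

4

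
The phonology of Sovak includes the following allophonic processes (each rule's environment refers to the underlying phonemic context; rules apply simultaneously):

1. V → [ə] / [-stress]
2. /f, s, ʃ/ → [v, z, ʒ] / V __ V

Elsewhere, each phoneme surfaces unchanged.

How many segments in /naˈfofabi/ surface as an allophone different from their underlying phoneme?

5

Segments that undergo a rule: /a/ → [ə] (rule 1); /f/ → [v] (rule 2); /f/ → [v] (rule 2); /a/ → [ə] (rule 1); /i/ → [ə] (rule 1).
All other segments surface unchanged.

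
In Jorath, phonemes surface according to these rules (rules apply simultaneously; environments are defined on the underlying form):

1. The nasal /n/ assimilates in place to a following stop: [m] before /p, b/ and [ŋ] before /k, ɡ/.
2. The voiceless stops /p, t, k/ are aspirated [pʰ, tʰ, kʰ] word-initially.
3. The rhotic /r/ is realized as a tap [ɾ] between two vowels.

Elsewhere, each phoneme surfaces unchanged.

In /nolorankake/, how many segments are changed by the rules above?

2

Segments that undergo a rule: /r/ → [ɾ] (rule 3); /n/ → [ŋ] (rule 1).
All other segments surface unchanged.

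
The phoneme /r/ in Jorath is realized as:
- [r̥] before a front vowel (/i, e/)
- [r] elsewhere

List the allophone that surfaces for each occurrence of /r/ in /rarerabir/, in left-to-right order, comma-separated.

[r], [r̥], [r], [r]

Occurrence 1 (position 1): no conditioning environment matches → elsewhere allophone [r].
Occurrence 2 (position 3): before a front vowel (/i, e/) → [r̥].
Occurrence 3 (position 5): no conditioning environment matches → elsewhere allophone [r].
Occurrence 4 (position 9): no conditioning environment matches → elsewhere allophone [r].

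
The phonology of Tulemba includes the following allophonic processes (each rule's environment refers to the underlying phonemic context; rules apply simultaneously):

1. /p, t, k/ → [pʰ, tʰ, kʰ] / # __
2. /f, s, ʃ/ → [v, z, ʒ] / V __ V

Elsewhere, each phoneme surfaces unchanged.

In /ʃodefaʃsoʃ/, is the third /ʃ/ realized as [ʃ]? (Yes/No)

/ʃ/ — word-final; rule 2 does not apply here → [ʃ].
The actual realization is [ʃ], which matches [ʃ].

Yes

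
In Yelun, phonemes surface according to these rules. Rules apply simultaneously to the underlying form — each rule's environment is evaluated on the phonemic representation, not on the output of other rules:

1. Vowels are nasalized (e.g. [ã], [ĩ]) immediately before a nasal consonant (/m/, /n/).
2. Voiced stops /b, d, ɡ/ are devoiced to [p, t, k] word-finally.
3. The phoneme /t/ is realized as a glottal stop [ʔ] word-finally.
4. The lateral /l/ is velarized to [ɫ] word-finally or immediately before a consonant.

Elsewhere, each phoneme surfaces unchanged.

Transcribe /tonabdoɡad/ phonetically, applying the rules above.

/t/ — word-initial; rule 3 does not apply here → [t].
/o/ meets the environment for rule 1 (before a nasal consonant) → [õ].
/a/ — between /n/ and /b/; rule 1 does not apply here → [a].
/b/ (between /a/ and /d/) fails the environment for rule 2, so it stays [b].
/d/ (between /b/ and /o/) fails the environment for rule 2, so it stays [d].
/o/ (between /d/ and /ɡ/) is in the target of rule 1 but the environment (before a nasal consonant) is not met → [o].
/ɡ/ — between /o/ and /a/; rule 2 does not apply here → [ɡ].
/a/ — between /ɡ/ and /d/; rule 1 does not apply here → [a].
/d/ — word-final, word-finally — surfaces as [t] (rule 2).

[tõnabdoɡat]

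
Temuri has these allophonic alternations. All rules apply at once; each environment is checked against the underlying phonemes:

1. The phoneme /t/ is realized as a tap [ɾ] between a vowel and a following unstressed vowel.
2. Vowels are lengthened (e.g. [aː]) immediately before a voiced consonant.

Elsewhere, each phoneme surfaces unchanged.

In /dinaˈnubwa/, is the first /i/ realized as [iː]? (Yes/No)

Yes

Rule 2 applies to /i/ (between /d/ and /n/: before a voiced consonant) → [iː].
The actual realization is [iː], which matches [iː].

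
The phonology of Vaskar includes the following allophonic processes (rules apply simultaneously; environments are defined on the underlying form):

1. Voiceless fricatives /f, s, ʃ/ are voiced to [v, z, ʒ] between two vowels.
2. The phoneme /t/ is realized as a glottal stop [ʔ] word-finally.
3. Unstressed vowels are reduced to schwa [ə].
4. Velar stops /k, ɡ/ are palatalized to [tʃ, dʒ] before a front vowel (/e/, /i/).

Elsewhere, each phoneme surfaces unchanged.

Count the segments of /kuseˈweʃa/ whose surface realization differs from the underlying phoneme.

5

Segments that undergo a rule: /u/ → [ə] (rule 3); /s/ → [z] (rule 1); /e/ → [ə] (rule 3); /ʃ/ → [ʒ] (rule 1); /a/ → [ə] (rule 3).
All other segments surface unchanged.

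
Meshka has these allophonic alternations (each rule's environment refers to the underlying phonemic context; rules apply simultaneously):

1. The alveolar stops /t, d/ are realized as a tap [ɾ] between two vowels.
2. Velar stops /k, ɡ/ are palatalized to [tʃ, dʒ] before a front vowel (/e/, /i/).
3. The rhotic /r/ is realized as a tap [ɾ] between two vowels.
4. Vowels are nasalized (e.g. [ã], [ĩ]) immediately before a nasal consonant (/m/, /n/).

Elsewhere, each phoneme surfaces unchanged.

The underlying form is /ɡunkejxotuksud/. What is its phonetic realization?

/ɡ/ — word-initial; rule 2 does not apply here → [ɡ].
/u/ meets the environment for rule 4 (before a nasal consonant) → [ũ].
Rule 2 applies to /k/ (between /n/ and /e/: before a front vowel) → [tʃ].
/e/ — between /k/ and /j/; rule 4 does not apply here → [e].
/o/ (between /x/ and /t/) fails the environment for rule 4, so it stays [o].
Rule 1 applies to /t/ (between /o/ and /u/: between two vowels) → [ɾ].
/u/ — between /t/ and /k/; rule 4 does not apply here → [u].
/k/ (between /u/ and /s/): rule 2 targets it, but not before a front vowel → unchanged [k].
/u/ (between /s/ and /d/) fails the environment for rule 4, so it stays [u].
/d/ — word-final; rule 1 does not apply here → [d].

[ɡũntʃejxoɾuksud]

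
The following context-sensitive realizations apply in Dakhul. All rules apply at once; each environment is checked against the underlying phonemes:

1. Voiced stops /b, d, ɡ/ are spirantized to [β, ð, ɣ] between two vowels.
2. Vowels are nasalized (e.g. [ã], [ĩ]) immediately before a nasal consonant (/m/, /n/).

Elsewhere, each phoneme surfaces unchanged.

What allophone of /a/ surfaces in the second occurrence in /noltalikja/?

[a]

/a/ — word-final; rule 2 does not apply here → [a].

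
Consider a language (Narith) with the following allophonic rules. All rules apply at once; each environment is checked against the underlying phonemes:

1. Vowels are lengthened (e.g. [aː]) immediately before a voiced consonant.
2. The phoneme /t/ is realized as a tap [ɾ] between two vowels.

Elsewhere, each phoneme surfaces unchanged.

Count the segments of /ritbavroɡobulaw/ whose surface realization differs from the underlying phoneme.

5

Segments that undergo a rule: /a/ → [aː] (rule 1); /o/ → [oː] (rule 1); /o/ → [oː] (rule 1); /u/ → [uː] (rule 1); /a/ → [aː] (rule 1).
All other segments surface unchanged.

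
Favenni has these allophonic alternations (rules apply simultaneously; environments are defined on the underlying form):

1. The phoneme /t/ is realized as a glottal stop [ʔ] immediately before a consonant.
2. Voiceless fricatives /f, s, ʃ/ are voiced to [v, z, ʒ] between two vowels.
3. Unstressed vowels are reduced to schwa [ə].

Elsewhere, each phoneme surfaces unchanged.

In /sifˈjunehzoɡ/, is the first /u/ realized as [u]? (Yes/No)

/u/ (between /j/ and /n/) fails the environment for rule 3, so it stays [u].
The actual realization is [u], which matches [u].

Yes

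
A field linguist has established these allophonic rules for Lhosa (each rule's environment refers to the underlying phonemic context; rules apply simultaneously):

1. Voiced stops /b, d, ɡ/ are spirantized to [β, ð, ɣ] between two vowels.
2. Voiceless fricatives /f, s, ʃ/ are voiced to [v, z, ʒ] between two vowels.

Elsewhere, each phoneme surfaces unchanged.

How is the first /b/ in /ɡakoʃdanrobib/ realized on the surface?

/b/ meets the environment for rule 1 (between two vowels) → [β].

[β]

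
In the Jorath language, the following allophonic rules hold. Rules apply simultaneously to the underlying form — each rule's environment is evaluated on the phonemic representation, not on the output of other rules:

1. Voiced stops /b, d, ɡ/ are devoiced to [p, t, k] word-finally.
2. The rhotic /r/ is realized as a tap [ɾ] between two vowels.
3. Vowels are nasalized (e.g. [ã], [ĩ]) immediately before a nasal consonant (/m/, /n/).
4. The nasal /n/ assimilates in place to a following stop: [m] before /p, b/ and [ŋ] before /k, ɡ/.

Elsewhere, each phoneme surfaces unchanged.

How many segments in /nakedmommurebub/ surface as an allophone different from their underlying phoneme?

3

Segments that undergo a rule: /o/ → [õ] (rule 3); /r/ → [ɾ] (rule 2); /b/ → [p] (rule 1).
All other segments surface unchanged.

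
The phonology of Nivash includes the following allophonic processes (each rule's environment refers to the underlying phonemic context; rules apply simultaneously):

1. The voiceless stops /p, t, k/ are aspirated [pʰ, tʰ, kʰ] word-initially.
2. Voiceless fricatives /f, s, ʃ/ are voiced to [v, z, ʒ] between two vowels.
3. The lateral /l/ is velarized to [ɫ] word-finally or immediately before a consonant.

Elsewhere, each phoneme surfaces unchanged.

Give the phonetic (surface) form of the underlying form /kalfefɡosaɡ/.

[kʰaɫfefɡozaɡ]

/k/ (word-initial): word-initially, so rule 1 applies → [kʰ].
/a/ (between /k/ and /l/) is unaffected → [a].
/l/ (between /a/ and /f/) occurs word-finally or immediately before a consonant → [ɫ] by rule 3.
/f/ (between /l/ and /e/) is in the target of rule 2 but the environment (between two vowels) is not met → [f].
/e/ stays [e].
/f/ (between /e/ and /ɡ/) fails the environment for rule 2, so it stays [f].
/ɡ/ (between /f/ and /o/): no rule targets it → [ɡ].
/o/ (between /ɡ/ and /s/): no rule targets it → [o].
/s/ (between /o/ and /a/) occurs between two vowels → [z] by rule 2.
/a/ — not in any rule's target class → [a].
/ɡ/ (word-final) is unaffected → [ɡ].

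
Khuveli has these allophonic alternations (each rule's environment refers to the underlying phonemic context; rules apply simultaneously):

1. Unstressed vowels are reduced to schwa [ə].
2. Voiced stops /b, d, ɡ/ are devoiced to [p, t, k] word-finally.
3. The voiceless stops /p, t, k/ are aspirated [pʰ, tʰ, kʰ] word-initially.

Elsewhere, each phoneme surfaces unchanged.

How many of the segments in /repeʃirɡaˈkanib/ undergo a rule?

6

Segments that undergo a rule: /e/ → [ə] (rule 1); /e/ → [ə] (rule 1); /i/ → [ə] (rule 1); /a/ → [ə] (rule 1); /i/ → [ə] (rule 1); /b/ → [p] (rule 2).
All other segments surface unchanged.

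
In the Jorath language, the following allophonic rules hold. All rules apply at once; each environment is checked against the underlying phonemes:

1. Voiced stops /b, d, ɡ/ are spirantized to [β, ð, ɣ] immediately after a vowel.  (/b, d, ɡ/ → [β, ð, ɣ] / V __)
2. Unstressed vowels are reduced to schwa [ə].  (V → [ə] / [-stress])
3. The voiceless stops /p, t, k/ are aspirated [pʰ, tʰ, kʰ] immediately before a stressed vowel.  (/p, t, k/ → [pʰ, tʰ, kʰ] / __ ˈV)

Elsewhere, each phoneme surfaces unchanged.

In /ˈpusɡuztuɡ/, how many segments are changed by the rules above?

4

Segments that undergo a rule: /p/ → [pʰ] (rule 3); /u/ → [ə] (rule 2); /u/ → [ə] (rule 2); /ɡ/ → [ɣ] (rule 1).
All other segments surface unchanged.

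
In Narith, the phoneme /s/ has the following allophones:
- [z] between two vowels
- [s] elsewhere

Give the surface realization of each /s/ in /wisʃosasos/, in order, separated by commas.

[s], [z], [z], [s]

Occurrence 1 (position 3): no conditioning environment matches → elsewhere allophone [s].
Occurrence 2 (position 6): between two vowels → [z].
Occurrence 3 (position 8): between two vowels → [z].
Occurrence 4 (position 10): no conditioning environment matches → elsewhere allophone [s].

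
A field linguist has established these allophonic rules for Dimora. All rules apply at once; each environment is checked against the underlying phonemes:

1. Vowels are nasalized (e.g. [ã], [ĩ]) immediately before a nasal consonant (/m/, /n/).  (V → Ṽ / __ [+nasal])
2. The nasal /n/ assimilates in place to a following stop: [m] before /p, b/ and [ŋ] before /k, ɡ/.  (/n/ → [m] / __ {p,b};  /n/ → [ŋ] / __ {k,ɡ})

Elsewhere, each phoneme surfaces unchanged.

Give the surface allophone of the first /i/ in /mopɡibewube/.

/i/ — between /ɡ/ and /b/; rule 1 does not apply here → [i].

[i]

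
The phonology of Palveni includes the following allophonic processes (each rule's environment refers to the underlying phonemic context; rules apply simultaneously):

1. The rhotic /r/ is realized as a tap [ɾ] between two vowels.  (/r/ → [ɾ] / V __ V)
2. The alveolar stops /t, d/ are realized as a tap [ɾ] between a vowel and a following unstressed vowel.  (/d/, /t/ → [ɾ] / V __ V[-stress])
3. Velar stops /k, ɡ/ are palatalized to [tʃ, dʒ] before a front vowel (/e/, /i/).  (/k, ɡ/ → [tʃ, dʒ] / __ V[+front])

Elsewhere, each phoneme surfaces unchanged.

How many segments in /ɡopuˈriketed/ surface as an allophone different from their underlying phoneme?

3

Segments that undergo a rule: /r/ → [ɾ] (rule 1); /k/ → [tʃ] (rule 3); /t/ → [ɾ] (rule 2).
All other segments surface unchanged.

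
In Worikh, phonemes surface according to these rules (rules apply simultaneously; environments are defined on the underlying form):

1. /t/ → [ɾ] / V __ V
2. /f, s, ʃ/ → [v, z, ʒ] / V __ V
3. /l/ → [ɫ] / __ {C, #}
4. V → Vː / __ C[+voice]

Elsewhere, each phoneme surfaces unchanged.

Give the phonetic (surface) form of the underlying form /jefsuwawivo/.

[jefsuːwaːwiːvo]

/j/ (word-initial) is unaffected → [j].
/e/ — between /j/ and /f/; rule 4 does not apply here → [e].
/f/ (between /e/ and /s/) fails the environment for rule 2, so it stays [f].
/s/ — between /f/ and /u/; rule 2 does not apply here → [s].
/u/ meets the environment for rule 4 (before a voiced consonant) → [uː].
/w/ (between /u/ and /a/): no rule targets it → [w].
/a/ (between /w/ and /w/): before a voiced consonant, so rule 4 applies → [aː].
/w/ stays [w].
Rule 4 applies to /i/ (between /w/ and /v/: before a voiced consonant) → [iː].
/v/ (between /i/ and /o/): no rule targets it → [v].
/o/ (word-final) is in the target of rule 4 but the environment (before a voiced consonant) is not met → [o].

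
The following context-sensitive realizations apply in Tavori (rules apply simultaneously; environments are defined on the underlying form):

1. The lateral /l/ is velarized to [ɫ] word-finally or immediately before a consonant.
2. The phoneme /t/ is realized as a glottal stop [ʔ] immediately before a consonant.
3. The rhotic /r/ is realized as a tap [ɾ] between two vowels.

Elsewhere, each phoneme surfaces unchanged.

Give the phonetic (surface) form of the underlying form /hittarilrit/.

Rule 2 applies to /t/ (between /i/ and /t/: immediately before a consonant) → [ʔ].
/t/ — between /t/ and /a/; rule 2 does not apply here → [t].
/r/ (between /a/ and /i/) occurs between two vowels → [ɾ] by rule 3.
/l/ (between /i/ and /r/) occurs word-finally or immediately before a consonant → [ɫ] by rule 1.
/r/ (between /l/ and /i/) is in the target of rule 3 but the environment (between two vowels) is not met → [r].
/t/ — word-final; rule 2 does not apply here → [t].

[hiʔtaɾiɫrit]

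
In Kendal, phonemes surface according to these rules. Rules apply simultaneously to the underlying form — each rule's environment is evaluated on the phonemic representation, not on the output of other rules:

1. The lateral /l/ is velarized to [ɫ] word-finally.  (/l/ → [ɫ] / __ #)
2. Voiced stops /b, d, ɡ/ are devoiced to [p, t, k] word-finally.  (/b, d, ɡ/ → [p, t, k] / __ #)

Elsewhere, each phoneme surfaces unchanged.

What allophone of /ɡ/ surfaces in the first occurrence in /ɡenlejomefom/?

[ɡ]

/ɡ/ (word-initial): rule 2 targets it, but not word-finally → unchanged [ɡ].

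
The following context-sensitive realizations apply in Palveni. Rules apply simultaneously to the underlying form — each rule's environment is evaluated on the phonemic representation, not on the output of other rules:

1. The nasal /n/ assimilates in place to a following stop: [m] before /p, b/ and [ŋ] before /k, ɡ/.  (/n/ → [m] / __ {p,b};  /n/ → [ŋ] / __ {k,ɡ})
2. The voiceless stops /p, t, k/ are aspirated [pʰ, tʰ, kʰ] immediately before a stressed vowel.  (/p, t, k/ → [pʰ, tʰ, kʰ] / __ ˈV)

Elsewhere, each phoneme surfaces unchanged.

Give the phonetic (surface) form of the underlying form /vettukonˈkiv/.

[vettukoŋˈkʰiv]

/v/ — not in any rule's target class → [v].
/e/ (between /v/ and /t/) is unaffected → [e].
/t/ (between /e/ and /t/) fails the environment for rule 2, so it stays [t].
/t/ — between /t/ and /u/; rule 2 does not apply here → [t].
/u/ (between /t/ and /k/) is unaffected → [u].
/k/ (between /u/ and /o/) fails the environment for rule 2, so it stays [k].
/o/ (between /k/ and /n/) is unaffected → [o].
/n/ — between /o/ and /k/, before a labial or velar stop — surfaces as [ŋ] (rule 1).
/k/ meets the environment for rule 2 (immediately before a stressed vowel) → [kʰ].
/i/ stays [i].
/v/ — not in any rule's target class → [v].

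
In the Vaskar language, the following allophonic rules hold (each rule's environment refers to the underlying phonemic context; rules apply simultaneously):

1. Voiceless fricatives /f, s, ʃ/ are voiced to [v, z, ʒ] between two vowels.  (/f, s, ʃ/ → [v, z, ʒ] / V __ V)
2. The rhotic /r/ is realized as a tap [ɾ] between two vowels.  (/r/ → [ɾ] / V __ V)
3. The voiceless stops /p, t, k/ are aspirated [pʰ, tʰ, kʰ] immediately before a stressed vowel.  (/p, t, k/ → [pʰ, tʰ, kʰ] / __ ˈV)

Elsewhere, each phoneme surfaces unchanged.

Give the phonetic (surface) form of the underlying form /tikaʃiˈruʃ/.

[tikaʒiˈɾuʃ]

/t/ (word-initial) fails the environment for rule 3, so it stays [t].
/i/ — not in any rule's target class → [i].
/k/ (between /i/ and /a/) is in the target of rule 3 but the environment (immediately before a stressed vowel) is not met → [k].
/a/ — not in any rule's target class → [a].
/ʃ/ — between /a/ and /i/, between two vowels — surfaces as [ʒ] (rule 1).
/i/ (between /ʃ/ and /r/): no rule targets it → [i].
/r/ meets the environment for rule 2 (between two vowels) → [ɾ].
/u/ stays [u].
/ʃ/ (word-final) fails the environment for rule 1, so it stays [ʃ].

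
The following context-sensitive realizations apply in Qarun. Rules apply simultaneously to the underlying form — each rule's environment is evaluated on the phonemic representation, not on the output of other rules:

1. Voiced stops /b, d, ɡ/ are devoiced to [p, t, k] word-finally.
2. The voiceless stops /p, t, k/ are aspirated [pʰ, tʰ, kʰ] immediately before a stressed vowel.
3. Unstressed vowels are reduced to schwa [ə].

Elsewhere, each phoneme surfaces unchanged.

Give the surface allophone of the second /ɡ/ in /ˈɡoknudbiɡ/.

[k]

/ɡ/ (word-final): word-finally, so rule 1 applies → [k].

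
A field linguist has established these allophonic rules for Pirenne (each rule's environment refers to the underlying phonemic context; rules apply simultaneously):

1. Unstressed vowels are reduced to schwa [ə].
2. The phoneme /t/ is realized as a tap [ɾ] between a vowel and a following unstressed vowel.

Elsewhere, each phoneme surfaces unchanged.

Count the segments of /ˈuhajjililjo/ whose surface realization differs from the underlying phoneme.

Segments that undergo a rule: /a/ → [ə] (rule 1); /i/ → [ə] (rule 1); /i/ → [ə] (rule 1); /o/ → [ə] (rule 1).
All other segments surface unchanged.

4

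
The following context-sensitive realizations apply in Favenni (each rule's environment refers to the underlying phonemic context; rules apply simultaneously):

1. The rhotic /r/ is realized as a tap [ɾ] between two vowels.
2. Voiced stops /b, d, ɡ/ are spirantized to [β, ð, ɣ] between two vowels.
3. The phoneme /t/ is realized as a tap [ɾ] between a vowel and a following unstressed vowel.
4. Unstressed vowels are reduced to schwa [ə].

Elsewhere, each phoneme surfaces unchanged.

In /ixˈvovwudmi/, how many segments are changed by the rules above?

3

Segments that undergo a rule: /i/ → [ə] (rule 4); /u/ → [ə] (rule 4); /i/ → [ə] (rule 4).
All other segments surface unchanged.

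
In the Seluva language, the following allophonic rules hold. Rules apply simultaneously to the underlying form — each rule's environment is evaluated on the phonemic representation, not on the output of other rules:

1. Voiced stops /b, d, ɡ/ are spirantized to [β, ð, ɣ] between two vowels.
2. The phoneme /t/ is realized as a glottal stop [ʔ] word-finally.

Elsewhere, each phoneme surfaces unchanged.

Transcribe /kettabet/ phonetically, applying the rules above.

/t/ (between /e/ and /t/) fails the environment for rule 2, so it stays [t].
/t/ (between /t/ and /a/): rule 2 targets it, but not word-finally → unchanged [t].
/b/ meets the environment for rule 1 (between two vowels) → [β].
Rule 2 applies to /t/ (word-final: word-finally) → [ʔ].

[kettaβeʔ]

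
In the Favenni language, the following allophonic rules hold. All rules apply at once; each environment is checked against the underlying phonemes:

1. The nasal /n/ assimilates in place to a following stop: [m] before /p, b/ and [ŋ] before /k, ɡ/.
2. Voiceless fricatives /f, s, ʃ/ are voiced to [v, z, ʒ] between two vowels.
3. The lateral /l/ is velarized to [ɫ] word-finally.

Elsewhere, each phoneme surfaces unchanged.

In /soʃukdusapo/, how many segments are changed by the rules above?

Segments that undergo a rule: /ʃ/ → [ʒ] (rule 2); /s/ → [z] (rule 2).
All other segments surface unchanged.

2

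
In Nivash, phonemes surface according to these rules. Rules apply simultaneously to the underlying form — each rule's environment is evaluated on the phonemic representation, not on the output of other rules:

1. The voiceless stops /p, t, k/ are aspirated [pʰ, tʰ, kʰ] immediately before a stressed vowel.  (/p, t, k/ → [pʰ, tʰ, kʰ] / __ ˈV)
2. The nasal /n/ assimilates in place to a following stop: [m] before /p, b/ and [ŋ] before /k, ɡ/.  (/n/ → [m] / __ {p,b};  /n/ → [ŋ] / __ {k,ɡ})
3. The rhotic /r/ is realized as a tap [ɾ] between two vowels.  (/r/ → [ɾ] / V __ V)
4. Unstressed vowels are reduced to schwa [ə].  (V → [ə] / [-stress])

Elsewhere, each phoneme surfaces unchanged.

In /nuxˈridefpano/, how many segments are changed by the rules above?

Segments that undergo a rule: /u/ → [ə] (rule 4); /e/ → [ə] (rule 4); /a/ → [ə] (rule 4); /o/ → [ə] (rule 4).
All other segments surface unchanged.

4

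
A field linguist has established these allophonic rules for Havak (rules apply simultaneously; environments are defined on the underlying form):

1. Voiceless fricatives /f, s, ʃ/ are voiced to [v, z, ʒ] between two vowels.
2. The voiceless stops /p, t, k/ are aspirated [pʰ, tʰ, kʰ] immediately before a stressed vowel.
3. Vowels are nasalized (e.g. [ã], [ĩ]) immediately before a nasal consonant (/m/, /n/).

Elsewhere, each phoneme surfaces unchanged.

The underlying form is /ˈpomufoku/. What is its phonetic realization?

/p/ (word-initial): immediately before a stressed vowel, so rule 2 applies → [pʰ].
/o/ (between /p/ and /m/): before a nasal consonant, so rule 3 applies → [õ].
/m/ — not in any rule's target class → [m].
/u/ (between /m/ and /f/): rule 3 targets it, but not before a nasal consonant → unchanged [u].
/f/ (between /u/ and /o/) occurs between two vowels → [v] by rule 1.
/o/ — between /f/ and /k/; rule 3 does not apply here → [o].
/k/ (between /o/ and /u/): rule 2 targets it, but not immediately before a stressed vowel → unchanged [k].
/u/ (word-final) fails the environment for rule 3, so it stays [u].

[ˈpʰõmuvoku]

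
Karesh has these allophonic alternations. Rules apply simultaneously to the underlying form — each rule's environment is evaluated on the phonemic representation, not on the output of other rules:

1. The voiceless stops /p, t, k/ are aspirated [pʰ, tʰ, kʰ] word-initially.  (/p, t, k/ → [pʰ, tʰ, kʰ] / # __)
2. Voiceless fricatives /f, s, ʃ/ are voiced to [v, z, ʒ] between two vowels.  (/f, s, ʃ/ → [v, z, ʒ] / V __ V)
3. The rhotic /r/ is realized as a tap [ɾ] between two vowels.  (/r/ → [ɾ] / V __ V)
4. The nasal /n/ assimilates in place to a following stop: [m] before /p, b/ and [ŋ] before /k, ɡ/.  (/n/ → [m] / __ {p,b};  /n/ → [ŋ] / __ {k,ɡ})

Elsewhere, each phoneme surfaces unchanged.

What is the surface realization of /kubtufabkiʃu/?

/k/ (word-initial) occurs word-initially → [kʰ] by rule 1.
/u/ — not in any rule's target class → [u].
/b/ (between /u/ and /t/) is unaffected → [b].
/t/ (between /b/ and /u/) fails the environment for rule 1, so it stays [t].
/u/ stays [u].
Rule 2 applies to /f/ (between /u/ and /a/: between two vowels) → [v].
/a/ stays [a].
/b/ (between /a/ and /k/): no rule targets it → [b].
/k/ (between /b/ and /i/) is in the target of rule 1 but the environment (word-initially) is not met → [k].
/i/ (between /k/ and /ʃ/) is unaffected → [i].
/ʃ/ (between /i/ and /u/) occurs between two vowels → [ʒ] by rule 2.
/u/ (word-final): no rule targets it → [u].

[kʰubtuvabkiʒu]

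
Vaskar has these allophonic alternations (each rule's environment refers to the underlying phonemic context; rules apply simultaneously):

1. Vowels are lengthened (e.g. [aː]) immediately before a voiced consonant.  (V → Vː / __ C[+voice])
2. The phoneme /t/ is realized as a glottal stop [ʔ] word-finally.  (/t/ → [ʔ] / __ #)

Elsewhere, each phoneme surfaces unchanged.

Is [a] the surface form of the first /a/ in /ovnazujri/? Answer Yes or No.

No

/a/ (between /n/ and /z/): before a voiced consonant, so rule 1 applies → [aː].
The actual realization is [aː], not [a].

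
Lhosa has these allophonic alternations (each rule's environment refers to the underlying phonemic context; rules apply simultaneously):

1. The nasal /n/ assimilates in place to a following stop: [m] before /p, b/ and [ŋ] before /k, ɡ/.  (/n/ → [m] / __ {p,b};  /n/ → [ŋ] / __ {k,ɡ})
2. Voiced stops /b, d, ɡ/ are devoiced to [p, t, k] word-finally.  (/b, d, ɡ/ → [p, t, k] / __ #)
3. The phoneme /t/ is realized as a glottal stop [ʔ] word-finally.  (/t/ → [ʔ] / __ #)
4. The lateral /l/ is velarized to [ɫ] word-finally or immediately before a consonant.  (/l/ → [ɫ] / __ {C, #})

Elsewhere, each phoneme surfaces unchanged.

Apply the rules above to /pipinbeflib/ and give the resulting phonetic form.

[pipimbeflip]

/p/ — not in any rule's target class → [p].
/i/ — not in any rule's target class → [i].
/p/ (between /i/ and /i/): no rule targets it → [p].
/i/ (between /p/ and /n/) is unaffected → [i].
Rule 1 applies to /n/ (between /i/ and /b/: before a labial or velar stop) → [m].
/b/ (between /n/ and /e/) fails the environment for rule 2, so it stays [b].
/e/ — not in any rule's target class → [e].
/f/ (between /e/ and /l/): no rule targets it → [f].
/l/ (between /f/ and /i/) fails the environment for rule 4, so it stays [l].
/i/ (between /l/ and /b/) is unaffected → [i].
Rule 2 applies to /b/ (word-final: word-finally) → [p].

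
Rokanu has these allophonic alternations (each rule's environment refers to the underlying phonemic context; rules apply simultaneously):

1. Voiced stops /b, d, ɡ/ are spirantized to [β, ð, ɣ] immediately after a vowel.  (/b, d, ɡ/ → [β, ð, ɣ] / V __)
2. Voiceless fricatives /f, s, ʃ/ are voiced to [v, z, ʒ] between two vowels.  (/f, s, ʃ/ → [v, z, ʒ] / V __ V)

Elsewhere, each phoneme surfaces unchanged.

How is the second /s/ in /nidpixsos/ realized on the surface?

[s]

/s/ (word-final) is in the target of rule 2 but the environment (between two vowels) is not met → [s].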